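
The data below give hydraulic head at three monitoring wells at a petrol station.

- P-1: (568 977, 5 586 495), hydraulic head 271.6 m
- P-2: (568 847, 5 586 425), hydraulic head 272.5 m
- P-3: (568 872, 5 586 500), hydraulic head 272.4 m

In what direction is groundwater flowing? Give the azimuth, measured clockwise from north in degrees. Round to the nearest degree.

099°

With h = a·x + b·y + c and P-1 as origin, the differences give:
  (-130)·a + (-70)·b = +0.9
  (-105)·a + 5·b = +0.8
Eliminate b (×5 and ×(-70), subtract): -8000·a = 60.50 → a = ∂h/∂x = -0.007562
Back-substitute: b = ∂h/∂y = +0.001187.
Flow direction (−∇h) has components (+0.007562 E, -0.001187 N).
Azimuth = atan2(E, N) = atan2(+0.007562, -0.001187) = 98.9° ≈ 099°.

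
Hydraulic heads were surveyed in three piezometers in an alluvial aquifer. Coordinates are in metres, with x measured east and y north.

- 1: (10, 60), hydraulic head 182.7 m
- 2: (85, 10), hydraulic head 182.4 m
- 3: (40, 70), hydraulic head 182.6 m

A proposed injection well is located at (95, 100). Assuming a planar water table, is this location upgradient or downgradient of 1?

With h = a·x + b·y + c and 1 as origin, the differences give:
  75·a + (-50)·b = -0.3
  30·a + 10·b = -0.1
Eliminate b (×10 and ×(-50), subtract): 2250·a = -8.00 → a = ∂h/∂x = -0.003556
Back-substitute: b = ∂h/∂y = +0.0006667.
Head at (95, 100) = 182.7 + (-0.003556)·(85) + (+0.0006667)·(40) = 182.42 m.
That is lower than the 182.7 m at 1, so the point is downgradient.

downgradient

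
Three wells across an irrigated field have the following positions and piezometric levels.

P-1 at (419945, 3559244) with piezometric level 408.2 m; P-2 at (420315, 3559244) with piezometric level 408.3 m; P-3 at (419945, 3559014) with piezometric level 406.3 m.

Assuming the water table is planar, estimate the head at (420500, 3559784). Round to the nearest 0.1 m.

∂h/∂x = (408.3 − 408.2) / (420315 − 419945) = +0.0002703
∂h/∂y = (406.3 − 408.2) / (3559014 − 3559244) = +0.008261
h(420500, 3559784) = 408.2 + (+0.0002703)·(555) + (+0.008261)·(540) = 408.2 +0.150 +4.461 = 412.811 m.

412.8 m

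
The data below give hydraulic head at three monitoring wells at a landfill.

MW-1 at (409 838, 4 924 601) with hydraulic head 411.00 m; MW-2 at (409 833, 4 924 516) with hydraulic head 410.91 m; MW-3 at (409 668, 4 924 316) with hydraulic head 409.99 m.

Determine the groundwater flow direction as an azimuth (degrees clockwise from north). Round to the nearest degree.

260°

Differences from MW-1: to MW-2 (Δx, Δy, Δh) = (-5, -85, -0.09); to MW-3 = (-170, -285, -1.01).
Determinant of the coordinate differences = (-5)·(-285) − (-170)·(-85) = -13025.
∂h/∂x = [(-0.09)·(-285) − (-1.01)·(-85)] / -13025 = +0.004622
∂h/∂y = [(-5)·(-1.01) − (-170)·(-0.09)] / -13025 = +0.0007869
Flow direction (−∇h) has components (-0.004622 E, -0.0007869 N).
Azimuth = atan2(E, N) = atan2(-0.004622, -0.0007869) = 260.3° ≈ 260°.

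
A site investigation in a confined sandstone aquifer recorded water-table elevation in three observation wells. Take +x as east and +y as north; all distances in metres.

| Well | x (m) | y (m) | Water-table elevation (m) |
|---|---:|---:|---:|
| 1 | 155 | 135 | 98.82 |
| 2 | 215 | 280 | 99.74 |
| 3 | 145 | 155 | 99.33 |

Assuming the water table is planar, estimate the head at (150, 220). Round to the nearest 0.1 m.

100.2 m

Three-point gradient (reference 1): Δ to 2 = (60, 145, +0.92), Δ to 3 = (-10, 20, +0.51).
∂h/∂x = -0.02096, ∂h/∂y = +0.01502 (det = 2650).
h(150, 220) = 98.82 + (-0.02096)·(-5) + (+0.01502)·(85) = 98.82 +0.105 +1.277 = 100.201 m.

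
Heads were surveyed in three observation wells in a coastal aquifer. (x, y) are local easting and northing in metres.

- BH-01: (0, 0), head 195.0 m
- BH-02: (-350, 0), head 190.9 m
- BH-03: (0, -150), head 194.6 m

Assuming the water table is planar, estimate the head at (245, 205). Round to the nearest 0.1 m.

198.4 m

∂h/∂x = (190.9 − 195.0) / (-350 − 0) = +0.01171
∂h/∂y = (194.6 − 195.0) / (-150 − 0) = +0.002667
h(245, 205) = 195.0 + (+0.01171)·(245) + (+0.002667)·(205) = 195.0 +2.870 +0.547 = 198.417 m.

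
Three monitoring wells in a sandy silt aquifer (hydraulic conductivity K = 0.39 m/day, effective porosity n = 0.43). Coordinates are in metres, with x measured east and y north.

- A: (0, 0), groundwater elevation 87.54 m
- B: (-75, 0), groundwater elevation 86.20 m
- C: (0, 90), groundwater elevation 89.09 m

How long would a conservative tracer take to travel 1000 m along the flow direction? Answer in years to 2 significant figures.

120 years

∂h/∂x = (86.20 − 87.54) / (-75 − 0) = +0.01787
∂h/∂y = (89.09 − 87.54) / (90 − 0) = +0.01722
|∇h| = √(0.01787² + 0.01722²) = 0.02482
Seepage velocity v = K·i/n = 0.39 × 0.02482 / 0.43 = 0.02251 m/day.
t = 1000 / 0.02251 = 4.442e+04 days = 122 years.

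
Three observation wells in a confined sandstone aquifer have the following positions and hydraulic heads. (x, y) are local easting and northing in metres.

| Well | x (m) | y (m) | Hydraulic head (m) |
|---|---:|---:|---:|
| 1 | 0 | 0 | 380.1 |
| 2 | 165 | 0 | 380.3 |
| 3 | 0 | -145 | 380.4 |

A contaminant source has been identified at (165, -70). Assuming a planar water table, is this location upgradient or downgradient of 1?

upgradient

∂h/∂x = (380.3 − 380.1) / (165 − 0) = +0.001212
∂h/∂y = (380.4 − 380.1) / (-145 − 0) = -0.002069
Head at (165, -70) = 380.1 + (+0.001212)·(165) + (-0.002069)·(-70) = 380.44 m.
That is higher than the 380.1 m at 1, so the point is upgradient.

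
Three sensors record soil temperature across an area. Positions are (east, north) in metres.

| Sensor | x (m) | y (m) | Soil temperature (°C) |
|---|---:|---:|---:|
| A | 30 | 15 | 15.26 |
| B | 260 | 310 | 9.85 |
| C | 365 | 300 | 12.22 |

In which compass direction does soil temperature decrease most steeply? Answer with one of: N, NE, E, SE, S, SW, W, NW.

Three-point gradient (reference A): Δ to B = (230, 295, -5.41), Δ to C = (335, 285, -3.04).
∂T/∂x = +0.01939, ∂T/∂y = -0.03345 (det = -33275).
Steepest decrease is along −∇f = (-0.01939 E, +0.03345 N) → northwest.

NW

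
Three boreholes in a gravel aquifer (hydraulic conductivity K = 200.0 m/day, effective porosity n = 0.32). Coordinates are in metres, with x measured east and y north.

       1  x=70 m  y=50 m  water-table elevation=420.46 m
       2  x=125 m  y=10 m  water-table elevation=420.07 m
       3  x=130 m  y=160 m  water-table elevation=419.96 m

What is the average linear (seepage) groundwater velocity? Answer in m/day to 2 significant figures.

4.7 m/day

Taking 1 as reference: 2−1 = (55, -40, -0.39); 3−1 = (60, 110, -0.50).
Solve a·Δx + b·Δy = Δh: det = 55·110 − 60·(-40) = 8450.
∂h/∂x = [(-0.39)·110 − (-0.50)·(-40)] / 8450 = -0.007444
∂h/∂y = [55·(-0.50) − 60·(-0.39)] / 8450 = -0.0004852
|∇h| = √(-0.007444² + -0.0004852²) = 0.00746
Seepage velocity v = K·i/n = 200.0 × 0.00746 / 0.32 = 4.662 m/day.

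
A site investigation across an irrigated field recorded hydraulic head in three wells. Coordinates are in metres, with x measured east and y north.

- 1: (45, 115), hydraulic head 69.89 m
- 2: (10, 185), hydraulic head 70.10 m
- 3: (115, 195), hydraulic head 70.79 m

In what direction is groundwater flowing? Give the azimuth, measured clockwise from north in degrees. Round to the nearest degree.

225°

Taking 1 as reference: 2−1 = (-35, 70, +0.21); 3−1 = (70, 80, +0.90).
Solve a·Δx + b·Δy = Δh: det = (-35)·80 − 70·70 = -7700.
∂h/∂x = [(+0.21)·80 − (+0.90)·70] / -7700 = +0.006000
∂h/∂y = [(-35)·(+0.90) − 70·(+0.21)] / -7700 = +0.006000
Flow direction (−∇h) has components (-0.006000 E, -0.006000 N).
Azimuth = atan2(E, N) = atan2(-0.006000, -0.006000) = 225.0° ≈ 225°.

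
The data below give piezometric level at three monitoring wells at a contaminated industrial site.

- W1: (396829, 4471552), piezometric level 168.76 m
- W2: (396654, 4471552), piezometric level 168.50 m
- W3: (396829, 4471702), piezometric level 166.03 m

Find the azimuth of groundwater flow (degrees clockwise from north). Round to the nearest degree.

∂h/∂x = (168.50 − 168.76) / (396654 − 396829) = +0.001486
∂h/∂y = (166.03 − 168.76) / (4471702 − 4471552) = -0.01820
Flow direction (−∇h) has components (-0.001486 E, +0.01820 N).
Azimuth = atan2(E, N) = atan2(-0.001486, +0.01820) = 355.3° ≈ 355°.

355°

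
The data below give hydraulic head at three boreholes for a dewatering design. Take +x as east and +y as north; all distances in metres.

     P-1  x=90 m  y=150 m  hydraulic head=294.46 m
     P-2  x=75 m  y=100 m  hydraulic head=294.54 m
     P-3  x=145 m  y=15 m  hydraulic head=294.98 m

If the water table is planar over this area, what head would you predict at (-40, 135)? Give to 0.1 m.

294.1 m

Taking P-1 as reference: P-2−P-1 = (-15, -50, +0.08); P-3−P-1 = (55, -135, +0.52).
Determinant of the coordinate differences = (-15)·(-135) − 55·(-50) = 4775.
∂h/∂x = [(+0.08)·(-135) − (+0.52)·(-50)] / 4775 = +0.003183
∂h/∂y = [(-15)·(+0.52) − 55·(+0.08)] / 4775 = -0.002555
h(-40, 135) = 294.46 + (+0.003183)·(-130) + (-0.002555)·(-15) = 294.46 -0.414 +0.038 = 294.085 m.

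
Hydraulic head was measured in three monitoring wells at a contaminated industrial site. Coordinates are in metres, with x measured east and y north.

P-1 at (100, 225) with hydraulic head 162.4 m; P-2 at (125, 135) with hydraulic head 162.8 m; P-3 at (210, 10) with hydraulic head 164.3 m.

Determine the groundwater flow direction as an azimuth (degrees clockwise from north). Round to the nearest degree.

With h = a·x + b·y + c and P-1 as origin, the differences give:
  25·a + (-90)·b = +0.4
  110·a + (-215)·b = +1.9
Eliminate b (×(-215) and ×(-90), subtract): 4525·a = 85.00 → a = ∂h/∂x = +0.01878
Back-substitute: b = ∂h/∂y = +0.0007735.
Flow direction (−∇h) has components (-0.01878 E, -0.0007735 N).
Azimuth = atan2(E, N) = atan2(-0.01878, -0.0007735) = 267.6° ≈ 268°.

268°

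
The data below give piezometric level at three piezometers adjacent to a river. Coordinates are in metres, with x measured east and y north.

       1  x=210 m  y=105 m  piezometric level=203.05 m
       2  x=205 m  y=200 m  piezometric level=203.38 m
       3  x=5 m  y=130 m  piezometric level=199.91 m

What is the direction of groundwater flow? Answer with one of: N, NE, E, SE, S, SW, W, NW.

W

Taking 1 as reference: 2−1 = (-5, 95, +0.33); 3−1 = (-205, 25, -3.14).
Solve a·Δx + b·Δy = Δh: det = (-5)·25 − (-205)·95 = 19350.
∂h/∂x = [(+0.33)·25 − (-3.14)·95] / 19350 = +0.01584
∂h/∂y = [(-5)·(-3.14) − (-205)·(+0.33)] / 19350 = +0.004307
Flow = −∇h = (-0.01584 east, -0.004307 north), which points west.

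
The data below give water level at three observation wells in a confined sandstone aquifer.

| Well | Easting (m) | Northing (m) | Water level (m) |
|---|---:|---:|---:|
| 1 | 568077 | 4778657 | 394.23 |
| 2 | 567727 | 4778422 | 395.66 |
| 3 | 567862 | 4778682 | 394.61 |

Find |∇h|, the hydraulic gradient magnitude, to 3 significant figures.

0.00362

Taking 1 as reference: 2−1 = (-350, -235, +1.43); 3−1 = (-215, 25, +0.38).
Solve a·Δx + b·Δy = Δh: det = (-350)·25 − (-215)·(-235) = -59275.
∂h/∂x = [(+1.43)·25 − (+0.38)·(-235)] / -59275 = -0.002110
∂h/∂y = [(-350)·(+0.38) − (-215)·(+1.43)] / -59275 = -0.002943
|∇h| = √(-0.002110² + -0.002943²) = 0.003621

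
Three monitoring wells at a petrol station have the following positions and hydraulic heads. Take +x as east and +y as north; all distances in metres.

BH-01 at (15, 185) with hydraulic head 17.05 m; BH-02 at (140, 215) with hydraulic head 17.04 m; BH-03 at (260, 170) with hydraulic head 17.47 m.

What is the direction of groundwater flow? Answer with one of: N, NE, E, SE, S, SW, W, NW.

N

Three-point gradient (reference BH-01): Δ to BH-02 = (125, 30, -0.01), Δ to BH-03 = (245, -15, +0.42).
∂h/∂x = +0.001350, ∂h/∂y = -0.005957 (det = -9225).
Flow = −∇h = (-0.001350 east, +0.005957 north), which points north.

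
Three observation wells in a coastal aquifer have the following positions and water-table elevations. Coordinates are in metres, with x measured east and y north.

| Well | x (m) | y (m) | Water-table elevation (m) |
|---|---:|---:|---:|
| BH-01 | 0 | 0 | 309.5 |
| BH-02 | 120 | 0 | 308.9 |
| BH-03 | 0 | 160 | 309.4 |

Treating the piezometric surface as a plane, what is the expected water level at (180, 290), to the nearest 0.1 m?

∂h/∂x = (308.9 − 309.5) / (120 − 0) = -0.005000
∂h/∂y = (309.4 − 309.5) / (160 − 0) = -0.0006250
h(180, 290) = 309.5 + (-0.005000)·(180) + (-0.0006250)·(290) = 309.5 -0.900 -0.181 = 308.419 m.

308.4 m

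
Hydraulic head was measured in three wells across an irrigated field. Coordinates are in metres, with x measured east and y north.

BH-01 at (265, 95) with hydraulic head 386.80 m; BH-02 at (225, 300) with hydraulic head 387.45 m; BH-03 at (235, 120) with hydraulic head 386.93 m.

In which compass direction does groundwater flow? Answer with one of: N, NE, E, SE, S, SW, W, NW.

With h = a·x + b·y + c and BH-01 as origin, the differences give:
  (-40)·a + 205·b = +0.65
  (-30)·a + 25·b = +0.13
Eliminate b (×25 and ×205, subtract): 5150·a = -10.400 → a = ∂h/∂x = -0.002019
Back-substitute: b = ∂h/∂y = +0.002777.
Flow = −∇h = (+0.002019 east, -0.002777 north), which points southeast.

SE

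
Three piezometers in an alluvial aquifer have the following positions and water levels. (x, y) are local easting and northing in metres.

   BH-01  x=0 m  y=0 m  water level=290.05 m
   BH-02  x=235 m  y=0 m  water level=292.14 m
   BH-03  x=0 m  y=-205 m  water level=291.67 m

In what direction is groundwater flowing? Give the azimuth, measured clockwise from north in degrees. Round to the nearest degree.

∂h/∂x = (292.14 − 290.05) / (235 − 0) = +0.008894
∂h/∂y = (291.67 − 290.05) / (-205 − 0) = -0.007902
Flow direction (−∇h) has components (-0.008894 E, +0.007902 N).
Azimuth = atan2(E, N) = atan2(-0.008894, +0.007902) = 311.6° ≈ 312°.

312°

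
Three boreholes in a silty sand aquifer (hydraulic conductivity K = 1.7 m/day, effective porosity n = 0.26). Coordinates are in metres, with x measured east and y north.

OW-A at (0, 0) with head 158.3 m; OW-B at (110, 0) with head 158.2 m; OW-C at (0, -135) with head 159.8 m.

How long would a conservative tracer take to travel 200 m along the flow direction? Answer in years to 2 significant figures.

∂h/∂x = (158.2 − 158.3) / (110 − 0) = -0.0009091
∂h/∂y = (159.8 − 158.3) / (-135 − 0) = -0.01111
|∇h| = √(-0.0009091² + -0.01111²) = 0.01115
Seepage velocity v = K·i/n = 1.7 × 0.01115 / 0.26 = 0.0729 m/day.
t = 200 / 0.0729 = 2743 days = 7.51 years.

7.5 years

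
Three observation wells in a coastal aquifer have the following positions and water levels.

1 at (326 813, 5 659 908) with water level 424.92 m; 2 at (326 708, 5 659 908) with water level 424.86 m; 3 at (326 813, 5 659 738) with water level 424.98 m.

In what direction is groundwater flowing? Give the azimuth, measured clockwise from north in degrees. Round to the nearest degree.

∂h/∂x = (424.86 − 424.92) / (326708 − 326813) = +0.0005714
∂h/∂y = (424.98 − 424.92) / (5659738 − 5659908) = -0.0003529
Flow direction (−∇h) has components (-0.0005714 E, +0.0003529 N).
Azimuth = atan2(E, N) = atan2(-0.0005714, +0.0003529) = 301.7° ≈ 302°.

302°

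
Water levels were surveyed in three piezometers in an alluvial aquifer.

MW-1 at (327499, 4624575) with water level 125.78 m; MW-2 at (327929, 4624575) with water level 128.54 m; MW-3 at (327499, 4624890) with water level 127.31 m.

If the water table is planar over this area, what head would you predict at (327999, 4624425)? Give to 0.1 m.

128.3 m

∂h/∂x = (128.54 − 125.78) / (327929 − 327499) = +0.006419
∂h/∂y = (127.31 − 125.78) / (4624890 − 4624575) = +0.004857
h(327999, 4624425) = 125.78 + (+0.006419)·(500) + (+0.004857)·(-150) = 125.78 +3.209 -0.729 = 128.261 m.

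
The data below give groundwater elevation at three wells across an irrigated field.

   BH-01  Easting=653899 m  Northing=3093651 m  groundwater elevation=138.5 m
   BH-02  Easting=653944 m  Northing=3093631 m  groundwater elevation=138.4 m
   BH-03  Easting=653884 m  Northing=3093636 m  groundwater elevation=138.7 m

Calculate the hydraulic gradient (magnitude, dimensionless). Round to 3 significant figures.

0.00954

With h = a·x + b·y + c and BH-01 as origin, the differences give:
  45·a + (-20)·b = -0.1
  (-15)·a + (-15)·b = +0.2
Eliminate b (×(-15) and ×(-20), subtract): -975·a = 5.50 → a = ∂h/∂x = -0.005641
Back-substitute: b = ∂h/∂y = -0.007692.
|∇h| = √(-0.005641² + -0.007692²) = 0.009539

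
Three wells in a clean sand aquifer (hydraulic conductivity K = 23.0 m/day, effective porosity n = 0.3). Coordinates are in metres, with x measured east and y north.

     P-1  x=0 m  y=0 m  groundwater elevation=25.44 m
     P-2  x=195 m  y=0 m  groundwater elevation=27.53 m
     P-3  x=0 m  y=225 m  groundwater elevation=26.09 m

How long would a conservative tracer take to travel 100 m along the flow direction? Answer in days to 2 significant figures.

∂h/∂x = (27.53 − 25.44) / (195 − 0) = +0.01072
∂h/∂y = (26.09 − 25.44) / (225 − 0) = +0.002889
|∇h| = √(0.01072² + 0.002889²) = 0.0111
Seepage velocity v = K·i/n = 23.0 × 0.0111 / 0.3 = 0.851 m/day.
t = 100 / 0.851 = 117.5 days.

120 days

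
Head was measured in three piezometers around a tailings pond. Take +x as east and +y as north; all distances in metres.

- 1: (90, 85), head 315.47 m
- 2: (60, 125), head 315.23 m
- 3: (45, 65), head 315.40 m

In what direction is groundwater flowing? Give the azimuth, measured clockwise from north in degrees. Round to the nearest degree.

319°

Differences from 1: to 2 (Δx, Δy, Δh) = (-30, 40, -0.24); to 3 = (-45, -20, -0.07).
Solve a·Δx + b·Δy = Δh: det = (-30)·(-20) − (-45)·40 = 2400.
∂h/∂x = [(-0.24)·(-20) − (-0.07)·40] / 2400 = +0.003167
∂h/∂y = [(-30)·(-0.07) − (-45)·(-0.24)] / 2400 = -0.003625
Flow direction (−∇h) has components (-0.003167 E, +0.003625 N).
Azimuth = atan2(E, N) = atan2(-0.003167, +0.003625) = 318.9° ≈ 319°.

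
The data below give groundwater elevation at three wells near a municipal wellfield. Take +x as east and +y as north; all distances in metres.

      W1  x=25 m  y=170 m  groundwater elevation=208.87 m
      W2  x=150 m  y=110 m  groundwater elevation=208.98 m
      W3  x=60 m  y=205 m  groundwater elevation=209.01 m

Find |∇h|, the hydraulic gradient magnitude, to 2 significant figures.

0.0028

With h = a·x + b·y + c and W1 as origin, the differences give:
  125·a + (-60)·b = +0.11
  35·a + 35·b = +0.14
Eliminate b (×35 and ×(-60), subtract): 6475·a = 12.250 → a = ∂h/∂x = +0.001892
Back-substitute: b = ∂h/∂y = +0.002108.
|∇h| = √(0.001892² + 0.002108²) = 0.002833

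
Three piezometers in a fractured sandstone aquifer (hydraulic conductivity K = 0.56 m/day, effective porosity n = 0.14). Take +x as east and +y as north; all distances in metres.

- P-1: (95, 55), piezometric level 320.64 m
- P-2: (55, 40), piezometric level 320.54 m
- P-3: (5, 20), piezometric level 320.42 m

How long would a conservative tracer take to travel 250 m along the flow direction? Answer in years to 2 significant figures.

30 years

Differences from P-1: to P-2 (Δx, Δy, Δh) = (-40, -15, -0.10); to P-3 = (-90, -35, -0.22).
Solve a·Δx + b·Δy = Δh: det = (-40)·(-35) − (-90)·(-15) = 50.
∂h/∂x = [(-0.10)·(-35) − (-0.22)·(-15)] / 50 = +0.004000
∂h/∂y = [(-40)·(-0.22) − (-90)·(-0.10)] / 50 = -0.004000
|∇h| = √(0.004000² + -0.004000²) = 0.005657
Seepage velocity v = K·i/n = 0.56 × 0.005657 / 0.14 = 0.02263 m/day.
t = 250 / 0.02263 = 1.105e+04 days = 30.3 years.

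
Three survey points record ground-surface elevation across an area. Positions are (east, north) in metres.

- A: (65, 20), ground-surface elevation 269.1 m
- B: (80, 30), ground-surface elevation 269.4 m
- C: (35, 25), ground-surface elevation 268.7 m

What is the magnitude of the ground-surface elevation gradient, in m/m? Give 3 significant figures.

0.0167 m/m

With z = a·x + b·y + c and A as origin, the differences give:
  15·a + 10·b = +0.3
  (-30)·a + 5·b = -0.4
Eliminate b (×5 and ×10, subtract): 375·a = 5.50 → a = ∂z/∂x = +0.01467
Back-substitute: b = ∂z/∂y = +0.008000.
|∇f| = √(0.01467² + 0.008000²) = 0.01671 m/m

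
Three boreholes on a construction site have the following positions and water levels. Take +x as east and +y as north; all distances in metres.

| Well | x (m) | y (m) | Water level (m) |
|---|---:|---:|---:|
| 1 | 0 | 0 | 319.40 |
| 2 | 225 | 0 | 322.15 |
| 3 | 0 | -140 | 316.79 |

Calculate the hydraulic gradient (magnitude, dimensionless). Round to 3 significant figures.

0.0223

∂h/∂x = (322.15 − 319.40) / (225 − 0) = +0.01222
∂h/∂y = (316.79 − 319.40) / (-140 − 0) = +0.01864
|∇h| = √(0.01222² + 0.01864²) = 0.02229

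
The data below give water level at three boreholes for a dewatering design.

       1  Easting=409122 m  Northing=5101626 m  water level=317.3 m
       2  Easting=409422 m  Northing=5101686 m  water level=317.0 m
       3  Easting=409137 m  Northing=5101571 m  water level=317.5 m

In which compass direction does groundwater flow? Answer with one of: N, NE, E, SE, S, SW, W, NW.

Taking 1 as reference: 2−1 = (300, 60, -0.3); 3−1 = (15, -55, +0.2).
Determinant of the coordinate differences = 300·(-55) − 15·60 = -17400.
∂h/∂x = [(-0.3)·(-55) − (+0.2)·60] / -17400 = -0.0002586
∂h/∂y = [300·(+0.2) − 15·(-0.3)] / -17400 = -0.003707
Flow = −∇h = (+0.0002586 east, +0.003707 north), which points north.

N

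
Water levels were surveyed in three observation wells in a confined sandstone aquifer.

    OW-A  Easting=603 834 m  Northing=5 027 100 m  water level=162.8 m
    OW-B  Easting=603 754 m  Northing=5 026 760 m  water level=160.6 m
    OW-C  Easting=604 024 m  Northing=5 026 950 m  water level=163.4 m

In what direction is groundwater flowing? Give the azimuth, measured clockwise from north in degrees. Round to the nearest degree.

Three-point gradient (reference OW-A): Δ to OW-B = (-80, -340, -2.2), Δ to OW-C = (190, -150, +0.6).
∂h/∂x = +0.006971, ∂h/∂y = +0.004830 (det = 76600).
Flow direction (−∇h) has components (-0.006971 E, -0.004830 N).
Azimuth = atan2(E, N) = atan2(-0.006971, -0.004830) = 235.3° ≈ 235°.

235°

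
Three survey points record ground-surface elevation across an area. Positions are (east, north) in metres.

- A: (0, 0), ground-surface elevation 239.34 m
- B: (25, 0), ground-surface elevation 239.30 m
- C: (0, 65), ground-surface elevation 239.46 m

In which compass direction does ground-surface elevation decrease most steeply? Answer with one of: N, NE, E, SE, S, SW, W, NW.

∂z/∂x = (239.30 − 239.34) / (25 − 0) = -0.001600
∂z/∂y = (239.46 − 239.34) / (65 − 0) = +0.001846
Steepest decrease is along −∇f = (+0.001600 E, -0.001846 N) → southeast.

SE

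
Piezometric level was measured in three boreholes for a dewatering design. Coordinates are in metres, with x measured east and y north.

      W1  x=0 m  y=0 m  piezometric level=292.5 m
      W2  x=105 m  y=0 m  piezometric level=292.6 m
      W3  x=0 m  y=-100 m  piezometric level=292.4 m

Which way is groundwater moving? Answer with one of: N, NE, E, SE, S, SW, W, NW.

SW

∂h/∂x = (292.6 − 292.5) / (105 − 0) = +0.0009524
∂h/∂y = (292.4 − 292.5) / (-100 − 0) = +0.001000
Flow = −∇h = (-0.0009524 east, -0.001000 north), which points southwest.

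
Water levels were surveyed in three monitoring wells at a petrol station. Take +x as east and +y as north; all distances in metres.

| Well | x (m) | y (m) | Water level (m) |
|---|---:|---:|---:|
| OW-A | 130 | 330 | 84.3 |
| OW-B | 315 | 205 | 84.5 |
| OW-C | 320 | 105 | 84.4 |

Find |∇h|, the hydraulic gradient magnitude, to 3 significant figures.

0.00212

With h = a·x + b·y + c and OW-A as origin, the differences give:
  185·a + (-125)·b = +0.2
  190·a + (-225)·b = +0.1
Eliminate b (×(-225) and ×(-125), subtract): -17875·a = -32.50 → a = ∂h/∂x = +0.001818
Back-substitute: b = ∂h/∂y = +0.001091.
|∇h| = √(0.001818² + 0.001091²) = 0.00212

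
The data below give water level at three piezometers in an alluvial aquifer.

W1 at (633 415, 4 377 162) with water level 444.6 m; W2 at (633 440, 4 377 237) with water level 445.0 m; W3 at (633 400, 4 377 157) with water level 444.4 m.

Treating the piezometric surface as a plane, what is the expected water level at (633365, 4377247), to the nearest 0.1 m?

444.0 m

With h = a·x + b·y + c and W1 as origin, the differences give:
  25·a + 75·b = +0.4
  (-15)·a + (-5)·b = -0.2
Eliminate b (×(-5) and ×75, subtract): 1000·a = 13.00 → a = ∂h/∂x = +0.01300
Back-substitute: b = ∂h/∂y = +0.0010000.
h(633365, 4377247) = 444.6 + (+0.01300)·(-50) + (+0.0010000)·(85) = 444.6 -0.650 +0.085 = 444.035 m.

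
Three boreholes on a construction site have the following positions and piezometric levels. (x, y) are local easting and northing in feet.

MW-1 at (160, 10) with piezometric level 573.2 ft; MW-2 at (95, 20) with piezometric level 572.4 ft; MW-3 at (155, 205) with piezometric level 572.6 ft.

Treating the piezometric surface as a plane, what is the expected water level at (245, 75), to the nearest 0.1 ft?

574.0 ft

Three-point gradient (reference MW-1): Δ to MW-2 = (-65, 10, -0.8), Δ to MW-3 = (-5, 195, -0.6).
∂h/∂x = +0.01188, ∂h/∂y = -0.002772 (det = -12625).
h(245, 75) = 573.2 + (+0.01188)·(85) + (-0.002772)·(65) = 573.2 +1.010 -0.180 = 574.030 ft.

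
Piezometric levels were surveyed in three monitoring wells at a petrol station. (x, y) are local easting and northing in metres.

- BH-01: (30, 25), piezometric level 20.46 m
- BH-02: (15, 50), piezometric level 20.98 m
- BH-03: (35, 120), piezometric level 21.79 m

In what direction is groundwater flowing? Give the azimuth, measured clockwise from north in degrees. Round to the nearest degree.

144°

Three-point gradient (reference BH-01): Δ to BH-02 = (-15, 25, +0.52), Δ to BH-03 = (5, 95, +1.33).
∂h/∂x = -0.01042, ∂h/∂y = +0.01455 (det = -1550).
Flow direction (−∇h) has components (+0.01042 E, -0.01455 N).
Azimuth = atan2(E, N) = atan2(+0.01042, -0.01455) = 144.4° ≈ 144°.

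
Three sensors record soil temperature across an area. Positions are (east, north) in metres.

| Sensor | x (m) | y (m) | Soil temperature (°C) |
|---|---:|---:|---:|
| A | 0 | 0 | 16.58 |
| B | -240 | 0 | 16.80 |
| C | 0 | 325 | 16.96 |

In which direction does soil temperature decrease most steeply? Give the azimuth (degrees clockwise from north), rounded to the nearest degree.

142°

∂T/∂x = (16.80 − 16.58) / (-240 − 0) = -0.0009167
∂T/∂y = (16.96 − 16.58) / (325 − 0) = +0.001169
Steepest decrease is along −∇f: components (+0.0009167 E, -0.001169 N).
Azimuth = atan2(+0.0009167, -0.001169) = 141.9° ≈ 142°.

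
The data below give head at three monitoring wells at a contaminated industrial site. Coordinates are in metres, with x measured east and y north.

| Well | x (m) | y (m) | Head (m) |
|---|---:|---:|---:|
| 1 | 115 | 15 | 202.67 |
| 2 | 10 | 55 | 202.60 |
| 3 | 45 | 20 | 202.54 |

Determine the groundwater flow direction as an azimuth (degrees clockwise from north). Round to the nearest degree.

Taking 1 as reference: 2−1 = (-105, 40, -0.07); 3−1 = (-70, 5, -0.13).
Determinant of the coordinate differences = (-105)·5 − (-70)·40 = 2275.
∂h/∂x = [(-0.07)·5 − (-0.13)·40] / 2275 = +0.002132
∂h/∂y = [(-105)·(-0.13) − (-70)·(-0.07)] / 2275 = +0.003846
Flow direction (−∇h) has components (-0.002132 E, -0.003846 N).
Azimuth = atan2(E, N) = atan2(-0.002132, -0.003846) = 209.0° ≈ 209°.

209°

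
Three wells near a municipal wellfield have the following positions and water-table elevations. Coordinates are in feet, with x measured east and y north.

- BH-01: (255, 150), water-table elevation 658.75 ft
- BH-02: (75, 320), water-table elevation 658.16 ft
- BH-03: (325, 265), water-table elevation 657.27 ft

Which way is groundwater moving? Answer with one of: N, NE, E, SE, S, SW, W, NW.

NE

With h = a·x + b·y + c and BH-01 as origin, the differences give:
  (-180)·a + 170·b = -0.59
  70·a + 115·b = -1.48
Eliminate b (×115 and ×170, subtract): -32600·a = 183.750 → a = ∂h/∂x = -0.005637
Back-substitute: b = ∂h/∂y = -0.009439.
Flow = −∇h = (+0.005637 east, +0.009439 north), which points northeast.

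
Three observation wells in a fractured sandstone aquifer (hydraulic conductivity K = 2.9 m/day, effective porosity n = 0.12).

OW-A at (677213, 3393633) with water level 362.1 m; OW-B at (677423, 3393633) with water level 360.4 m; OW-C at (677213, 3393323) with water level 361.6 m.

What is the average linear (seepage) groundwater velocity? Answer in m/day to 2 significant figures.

∂h/∂x = (360.4 − 362.1) / (677423 − 677213) = -0.008095
∂h/∂y = (361.6 − 362.1) / (3393323 − 3393633) = +0.001613
|∇h| = √(-0.008095² + 0.001613²) = 0.008254
Seepage velocity v = K·i/n = 2.9 × 0.008254 / 0.12 = 0.1995 m/day.

0.20 m/day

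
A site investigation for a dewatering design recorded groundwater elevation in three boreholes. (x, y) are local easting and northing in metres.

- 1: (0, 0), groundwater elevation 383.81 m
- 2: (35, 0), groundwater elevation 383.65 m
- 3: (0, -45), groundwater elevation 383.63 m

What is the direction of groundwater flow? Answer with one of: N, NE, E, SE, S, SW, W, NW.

SE

∂h/∂x = (383.65 − 383.81) / (35 − 0) = -0.004571
∂h/∂y = (383.63 − 383.81) / (-45 − 0) = +0.004000
Flow = −∇h = (+0.004571 east, -0.004000 north), which points southeast.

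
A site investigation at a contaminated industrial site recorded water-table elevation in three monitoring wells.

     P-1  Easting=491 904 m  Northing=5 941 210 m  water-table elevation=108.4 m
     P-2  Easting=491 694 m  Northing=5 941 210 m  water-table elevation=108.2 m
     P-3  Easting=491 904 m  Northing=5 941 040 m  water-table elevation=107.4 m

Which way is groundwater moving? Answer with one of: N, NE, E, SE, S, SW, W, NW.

S

∂h/∂x = (108.2 − 108.4) / (491694 − 491904) = +0.0009524
∂h/∂y = (107.4 − 108.4) / (5941040 − 5941210) = +0.005882
Flow = −∇h = (-0.0009524 east, -0.005882 north), which points south.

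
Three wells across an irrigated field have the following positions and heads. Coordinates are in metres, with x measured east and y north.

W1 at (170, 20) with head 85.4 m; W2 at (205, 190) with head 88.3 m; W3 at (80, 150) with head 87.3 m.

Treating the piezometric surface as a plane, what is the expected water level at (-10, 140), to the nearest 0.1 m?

86.9 m

Taking W1 as reference: W2−W1 = (35, 170, +2.9); W3−W1 = (-90, 130, +1.9).
Determinant of the coordinate differences = 35·130 − (-90)·170 = 19850.
∂h/∂x = [(+2.9)·130 − (+1.9)·170] / 19850 = +0.002720
∂h/∂y = [35·(+1.9) − (-90)·(+2.9)] / 19850 = +0.01650
h(-10, 140) = 85.4 + (+0.002720)·(-180) + (+0.01650)·(120) = 85.4 -0.490 +1.980 = 86.890 m.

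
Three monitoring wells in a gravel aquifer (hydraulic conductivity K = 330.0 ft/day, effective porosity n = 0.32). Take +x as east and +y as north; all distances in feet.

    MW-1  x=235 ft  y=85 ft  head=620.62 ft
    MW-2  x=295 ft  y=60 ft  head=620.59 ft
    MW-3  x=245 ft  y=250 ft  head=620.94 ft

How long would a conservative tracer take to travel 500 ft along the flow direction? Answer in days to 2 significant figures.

250 days

With h = a·x + b·y + c and MW-1 as origin, the differences give:
  60·a + (-25)·b = -0.03
  10·a + 165·b = +0.32
Eliminate b (×165 and ×(-25), subtract): 10150·a = 3.050 → a = ∂h/∂x = +0.0003005
Back-substitute: b = ∂h/∂y = +0.001921.
|∇h| = √(0.0003005² + 0.001921²) = 0.001944
Seepage velocity v = K·i/n = 330.0 × 0.001944 / 0.32 = 2.005 ft/day.
t = 500 / 2.005 = 249.4 days.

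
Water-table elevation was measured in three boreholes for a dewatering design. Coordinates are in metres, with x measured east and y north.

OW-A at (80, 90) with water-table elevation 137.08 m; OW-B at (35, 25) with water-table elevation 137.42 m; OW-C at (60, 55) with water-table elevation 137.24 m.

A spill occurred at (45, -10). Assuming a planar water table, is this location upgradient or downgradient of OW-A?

Differences from OW-A: to OW-B (Δx, Δy, Δh) = (-45, -65, +0.34); to OW-C = (-20, -35, +0.16).
Solve a·Δx + b·Δy = Δh: det = (-45)·(-35) − (-20)·(-65) = 275.
∂h/∂x = [(+0.34)·(-35) − (+0.16)·(-65)] / 275 = -0.005455
∂h/∂y = [(-45)·(+0.16) − (-20)·(+0.34)] / 275 = -0.001455
Head at (45, -10) = 137.08 + (-0.005455)·(-35) + (-0.001455)·(-100) = 137.42 m.
That is higher than the 137.08 m at OW-A, so the point is upgradient.

upgradient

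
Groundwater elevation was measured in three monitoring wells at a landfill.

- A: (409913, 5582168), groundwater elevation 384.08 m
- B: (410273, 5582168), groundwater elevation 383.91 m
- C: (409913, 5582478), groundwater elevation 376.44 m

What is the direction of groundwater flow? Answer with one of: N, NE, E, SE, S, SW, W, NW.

∂h/∂x = (383.91 − 384.08) / (410273 − 409913) = -0.0004722
∂h/∂y = (376.44 − 384.08) / (5582478 − 5582168) = -0.02465
Flow = −∇h = (+0.0004722 east, +0.02465 north), which points north.

N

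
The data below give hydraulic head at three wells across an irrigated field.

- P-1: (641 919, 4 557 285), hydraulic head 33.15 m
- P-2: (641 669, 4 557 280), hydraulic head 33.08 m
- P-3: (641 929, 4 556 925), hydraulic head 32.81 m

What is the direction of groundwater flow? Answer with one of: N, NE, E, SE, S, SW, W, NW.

With h = a·x + b·y + c and P-1 as origin, the differences give:
  (-250)·a + (-5)·b = -0.07
  10·a + (-360)·b = -0.34
Eliminate b (×(-360) and ×(-5), subtract): 90050·a = 23.500 → a = ∂h/∂x = +0.0002610
Back-substitute: b = ∂h/∂y = +0.0009517.
Flow = −∇h = (-0.0002610 east, -0.0009517 north), which points south.

S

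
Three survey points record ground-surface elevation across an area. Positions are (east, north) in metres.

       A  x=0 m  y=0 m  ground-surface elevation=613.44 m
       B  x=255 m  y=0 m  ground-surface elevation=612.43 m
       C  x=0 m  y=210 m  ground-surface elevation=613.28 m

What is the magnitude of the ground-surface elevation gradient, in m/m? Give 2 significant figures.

0.0040 m/m

∂z/∂x = (612.43 − 613.44) / (255 − 0) = -0.003961
∂z/∂y = (613.28 − 613.44) / (210 − 0) = -0.0007619
|∇f| = √(-0.003961² + -0.0007619²) = 0.004034 m/m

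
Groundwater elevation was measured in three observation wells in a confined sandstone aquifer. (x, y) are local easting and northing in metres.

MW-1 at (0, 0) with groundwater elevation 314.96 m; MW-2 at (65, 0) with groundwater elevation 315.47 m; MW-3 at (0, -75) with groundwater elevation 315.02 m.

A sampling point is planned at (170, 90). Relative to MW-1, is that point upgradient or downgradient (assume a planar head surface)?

upgradient

∂h/∂x = (315.47 − 314.96) / (65 − 0) = +0.007846
∂h/∂y = (315.02 − 314.96) / (-75 − 0) = -0.0008000
Head at (170, 90) = 314.96 + (+0.007846)·(170) + (-0.0008000)·(90) = 316.22 m.
That is higher than the 314.96 m at MW-1, so the point is upgradient.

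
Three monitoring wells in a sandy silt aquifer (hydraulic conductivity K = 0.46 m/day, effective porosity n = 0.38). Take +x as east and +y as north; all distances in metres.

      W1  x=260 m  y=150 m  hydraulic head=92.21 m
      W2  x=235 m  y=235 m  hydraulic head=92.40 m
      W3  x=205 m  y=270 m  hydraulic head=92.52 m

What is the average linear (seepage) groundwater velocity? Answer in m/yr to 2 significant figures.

With h = a·x + b·y + c and W1 as origin, the differences give:
  (-25)·a + 85·b = +0.19
  (-55)·a + 120·b = +0.31
Eliminate b (×120 and ×85, subtract): 1675·a = -3.550 → a = ∂h/∂x = -0.002119
Back-substitute: b = ∂h/∂y = +0.001612.
|∇h| = √(-0.002119² + 0.001612²) = 0.002662
Seepage velocity v = K·i/n = 0.46 × 0.002662 / 0.38 = 0.003222 m/day = 1.177 m/yr.

1.2 m/yr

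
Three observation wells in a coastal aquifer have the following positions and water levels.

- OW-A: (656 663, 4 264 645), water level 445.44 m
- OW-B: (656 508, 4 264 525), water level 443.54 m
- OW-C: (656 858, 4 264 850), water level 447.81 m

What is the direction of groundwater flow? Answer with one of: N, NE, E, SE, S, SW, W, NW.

W

Three-point gradient (reference OW-A): Δ to OW-B = (-155, -120, -1.90), Δ to OW-C = (195, 205, +2.37).
∂h/∂x = +0.01255, ∂h/∂y = -0.0003761 (det = -8375).
Flow = −∇h = (-0.01255 east, +0.0003761 north), which points west.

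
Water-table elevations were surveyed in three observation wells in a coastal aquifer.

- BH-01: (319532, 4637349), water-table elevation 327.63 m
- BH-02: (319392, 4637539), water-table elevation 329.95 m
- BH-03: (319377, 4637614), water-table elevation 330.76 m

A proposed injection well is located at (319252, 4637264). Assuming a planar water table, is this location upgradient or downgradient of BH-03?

downgradient

Taking BH-01 as reference: BH-02−BH-01 = (-140, 190, +2.32); BH-03−BH-01 = (-155, 265, +3.13).
Determinant of the coordinate differences = (-140)·265 − (-155)·190 = -7650.
∂h/∂x = [(+2.32)·265 − (+3.13)·190] / -7650 = -0.002627
∂h/∂y = [(-140)·(+3.13) − (-155)·(+2.32)] / -7650 = +0.01027
Head at (319252, 4637264) = 327.63 + (-0.002627)·(-280) + (+0.01027)·(-85) = 327.49 m.
That is lower than the 330.76 m at BH-03, so the point is downgradient.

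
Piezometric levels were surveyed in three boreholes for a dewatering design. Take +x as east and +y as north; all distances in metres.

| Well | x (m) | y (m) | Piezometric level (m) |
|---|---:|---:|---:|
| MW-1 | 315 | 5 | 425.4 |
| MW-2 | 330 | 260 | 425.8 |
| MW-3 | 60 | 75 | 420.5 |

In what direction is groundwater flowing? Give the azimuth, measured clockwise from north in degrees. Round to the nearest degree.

269°

Differences from MW-1: to MW-2 (Δx, Δy, Δh) = (15, 255, +0.4); to MW-3 = (-255, 70, -4.9).
Determinant of the coordinate differences = 15·70 − (-255)·255 = 66075.
∂h/∂x = [(+0.4)·70 − (-4.9)·255] / 66075 = +0.01933
∂h/∂y = [15·(-4.9) − (-255)·(+0.4)] / 66075 = +0.0004313
Flow direction (−∇h) has components (-0.01933 E, -0.0004313 N).
Azimuth = atan2(E, N) = atan2(-0.01933, -0.0004313) = 268.7° ≈ 269°.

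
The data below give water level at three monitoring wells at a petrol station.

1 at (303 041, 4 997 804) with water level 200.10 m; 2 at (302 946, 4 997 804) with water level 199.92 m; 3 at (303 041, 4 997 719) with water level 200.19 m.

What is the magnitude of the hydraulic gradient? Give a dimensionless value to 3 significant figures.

∂h/∂x = (199.92 − 200.10) / (302946 − 303041) = +0.001895
∂h/∂y = (200.19 − 200.10) / (4997719 − 4997804) = -0.001059
|∇h| = √(0.001895² + -0.001059²) = 0.002171

0.00217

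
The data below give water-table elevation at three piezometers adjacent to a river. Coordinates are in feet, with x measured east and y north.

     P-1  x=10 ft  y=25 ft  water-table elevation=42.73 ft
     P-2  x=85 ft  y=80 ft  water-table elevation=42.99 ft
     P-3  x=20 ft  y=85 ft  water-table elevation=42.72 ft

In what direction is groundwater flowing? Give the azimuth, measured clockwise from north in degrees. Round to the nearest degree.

282°

Three-point gradient (reference P-1): Δ to P-2 = (75, 55, +0.26), Δ to P-3 = (10, 60, -0.01).
∂h/∂x = +0.004089, ∂h/∂y = -0.0008481 (det = 3950).
Flow direction (−∇h) has components (-0.004089 E, +0.0008481 N).
Azimuth = atan2(E, N) = atan2(-0.004089, +0.0008481) = 281.7° ≈ 282°.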